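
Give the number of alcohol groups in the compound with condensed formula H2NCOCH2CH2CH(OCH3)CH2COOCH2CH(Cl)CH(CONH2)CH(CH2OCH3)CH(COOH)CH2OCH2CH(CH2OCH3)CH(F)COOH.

0

Working along the chain:
  H2NCO: –C(=O)NH2: carbonyl C bonded to C and to N → amide (the N is not a separate amine).
  CH(OCH3): pendant –OCH3: C–O–C with sp³ C, no adjacent C=O → ether.
  CH2COOCH2: –C(=O)–O–C with C on the carbonyl side → ester.
  CH(Cl): halogen on an sp³ carbon → alkyl halide.
  CH(CONH2): pendant –CONH2: carbonyl C bonded to C and N → amide.
  CH(CH2OCH3): pendant –CH2OCH3: C–O–C linkage → ether.
  CH(COOH): pendant –COOH: carbonyl C bonded to C and –OH → carboxylic acid.
  CH2OCH2: C–O–C with sp³ carbons on both sides and no adjacent C=O → ether.
  CH(CH2OCH3): pendant –CH2OCH3: C–O–C linkage → ether.
  CH(F): halogen on an sp³ carbon → alkyl halide.
  COOH: –COOH: carbonyl C bonded to –OH and C → carboxylic acid (the –OH is not a separate alcohol).
No segment is a alcohol: CH(OCH3) is ether, not alcohol; CH(CH2OCH3) is ether, not alcohol; CH(COOH) is carboxylic acid, not alcohol. → 0.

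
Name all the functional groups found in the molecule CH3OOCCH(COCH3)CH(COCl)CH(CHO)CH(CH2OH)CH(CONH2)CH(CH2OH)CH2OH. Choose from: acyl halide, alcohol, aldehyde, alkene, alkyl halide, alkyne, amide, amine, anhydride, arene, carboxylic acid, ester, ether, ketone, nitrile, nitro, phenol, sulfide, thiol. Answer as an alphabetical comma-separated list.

Reading the structure from left to right:
  CH3OOC: CH3O–C(=O)–: carbonyl C bonded to C and to –OCH3 → ester (not ketone + ether).
  CH(COCH3): pendant –COCH3: carbonyl C bonded to two carbons → ketone.
  CH(COCl): pendant –C(=O)X: carbonyl C bonded to C and halogen → acyl halide.
  CH(CHO): pendant –CHO: carbonyl C bonded to C and H → aldehyde.
  CH(CH2OH): pendant –CH2OH on an sp³ backbone C → alcohol.
  CH(CONH2): pendant –CONH2: carbonyl C bonded to C and N → amide.
  CH(CH2OH): pendant –CH2OH on an sp³ backbone C → alcohol.
  CH2OH: –OH on an sp³ carbon → alcohol.

acyl halide, alcohol, aldehyde, amide, ester, ketone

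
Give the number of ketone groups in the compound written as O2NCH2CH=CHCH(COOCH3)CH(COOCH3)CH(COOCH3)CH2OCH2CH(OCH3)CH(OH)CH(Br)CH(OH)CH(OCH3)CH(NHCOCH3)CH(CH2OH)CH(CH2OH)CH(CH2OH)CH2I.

Taking each segment in turn:
  O2NCH2: –NO2 on carbon → nitro group.
  CH=CH: C=C double bond → alkene.
  CH(COOCH3): pendant –COOCH3: carbonyl C bonded to C and –OCH3 → ester.
  CH(COOCH3): pendant –COOCH3: carbonyl C bonded to C and –OCH3 → ester.
  CH(COOCH3): pendant –COOCH3: carbonyl C bonded to C and –OCH3 → ester.
  CH2OCH2: C–O–C with sp³ carbons on both sides and no adjacent C=O → ether.
  CH(OCH3): pendant –OCH3: C–O–C with sp³ C, no adjacent C=O → ether.
  CH(OH): –OH on an sp³ carbon → alcohol (secondary).
  CH(Br): halogen on an sp³ carbon → alkyl halide.
  CH(OH): –OH on an sp³ carbon → alcohol (secondary).
  CH(OCH3): pendant –OCH3: C–O–C with sp³ C, no adjacent C=O → ether.
  CH(NHCOCH3): pendant –NHC(=O)CH3: N bonded to a carbonyl → amide (not amine).
  CH(CH2OH): pendant –CH2OH on an sp³ backbone C → alcohol.
  CH(CH2OH): pendant –CH2OH on an sp³ backbone C → alcohol.
  CH(CH2OH): pendant –CH2OH on an sp³ backbone C → alcohol.
  CH2I: halogen on an sp³ carbon → alkyl halide.
No segment is a ketone: CH(COOCH3) is ester, not ketone; CH(COOCH3) is ester, not ketone; CH(COOCH3) is ester, not ketone. → 0.

0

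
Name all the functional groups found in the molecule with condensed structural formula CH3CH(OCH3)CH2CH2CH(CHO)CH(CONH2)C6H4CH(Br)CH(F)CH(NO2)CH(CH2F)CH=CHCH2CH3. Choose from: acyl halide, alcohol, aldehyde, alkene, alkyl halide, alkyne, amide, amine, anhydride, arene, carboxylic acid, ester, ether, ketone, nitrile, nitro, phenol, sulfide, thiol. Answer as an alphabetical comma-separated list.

Reading the structure from left to right:
  CH(OCH3): pendant –OCH3: C–O–C with sp³ C, no adjacent C=O → ether.
  CH(CHO): pendant –CHO: carbonyl C bonded to C and H → aldehyde.
  CH(CONH2): pendant –CONH2: carbonyl C bonded to C and N → amide.
  C6H4: para-disubstituted benzene ring → arene.
  CH(Br): halogen on an sp³ carbon → alkyl halide.
  CH(F): halogen on an sp³ carbon → alkyl halide.
  CH(NO2): –NO2 on an sp³ carbon → nitro (the N=O is not a carbonyl).
  CH(CH2F): pendant –CH2X: halogen on sp³ carbon → alkyl halide.
  CH=CH: C=C double bond → alkene.

aldehyde, alkene, alkyl halide, amide, arene, ether, nitro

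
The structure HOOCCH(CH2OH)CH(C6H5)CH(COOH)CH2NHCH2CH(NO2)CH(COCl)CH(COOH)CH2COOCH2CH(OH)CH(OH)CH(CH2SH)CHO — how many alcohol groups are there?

Taking each segment in turn:
  HOOC: –COOH: carbonyl C bonded to –OH and C → carboxylic acid (the –OH is not a separate alcohol).
  CH(CH2OH): pendant –CH2OH on an sp³ backbone C → alcohol.
  CH(C6H5): pendant –C6H5: benzene ring → arene.
  CH(COOH): pendant –COOH: carbonyl C bonded to C and –OH → carboxylic acid.
  CH2NHCH2: C–N–C with sp³ carbons and no adjacent C=O → amine (secondary).
  CH(NO2): –NO2 on an sp³ carbon → nitro (the N=O is not a carbonyl).
  CH(COCl): pendant –C(=O)X: carbonyl C bonded to C and halogen → acyl halide.
  CH(COOH): pendant –COOH: carbonyl C bonded to C and –OH → carboxylic acid.
  CH2COOCH2: –C(=O)–O–C with C on the carbonyl side → ester.
  CH(OH): –OH on an sp³ carbon → alcohol (secondary).
  CH(OH): –OH on an sp³ carbon → alcohol (secondary).
  CH(CH2SH): pendant –CH2SH → thiol.
  CHO: terminal –CHO: carbonyl C bonded to H and C → aldehyde.
Alcohol appears at: CH(CH2OH), CH(OH), CH(OH) → 3.

3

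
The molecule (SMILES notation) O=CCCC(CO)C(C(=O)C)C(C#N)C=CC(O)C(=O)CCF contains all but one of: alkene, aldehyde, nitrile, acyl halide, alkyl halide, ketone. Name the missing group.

acyl halide

alkene: present (CH=CH — C=C double bond → alkene).
ketone: present (CH(COCH3) — pendant –COCH3: carbonyl C bonded to two carbons → ketone).
nitrile: present (CH(CN) — pendant –C≡N: nitrile).
alkyl halide: present (CH2F — halogen on an sp³ carbon → alkyl halide).
aldehyde: present (OHC — terminal –CHO: carbonyl C bonded to H and C → aldehyde).
acyl halide: no segment matches this pattern.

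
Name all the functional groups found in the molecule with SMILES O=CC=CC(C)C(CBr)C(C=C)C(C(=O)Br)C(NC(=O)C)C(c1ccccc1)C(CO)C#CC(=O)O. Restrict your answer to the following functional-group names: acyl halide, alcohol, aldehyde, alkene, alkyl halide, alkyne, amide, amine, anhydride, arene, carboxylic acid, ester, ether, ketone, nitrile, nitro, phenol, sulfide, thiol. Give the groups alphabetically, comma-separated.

acyl halide, alcohol, aldehyde, alkene, alkyl halide, alkyne, amide, arene, carboxylic acid

terminal –CHO: carbonyl C bonded to H and C → aldehyde.
C=C double bond → alkene.
pendant –CH2X: halogen on sp³ carbon → alkyl halide.
pendant –CH=CH2: C=C double bond → alkene.
pendant –C(=O)X: carbonyl C bonded to C and halogen → acyl halide.
pendant –NHC(=O)CH3: N bonded to a carbonyl → amide (not amine).
pendant –C6H5: benzene ring → arene.
pendant –CH2OH on an sp³ backbone C → alcohol.
C≡C triple bond → alkyne.
–COOH: carbonyl C bonded to –OH and C → carboxylic acid (the –OH is not a separate alcohol).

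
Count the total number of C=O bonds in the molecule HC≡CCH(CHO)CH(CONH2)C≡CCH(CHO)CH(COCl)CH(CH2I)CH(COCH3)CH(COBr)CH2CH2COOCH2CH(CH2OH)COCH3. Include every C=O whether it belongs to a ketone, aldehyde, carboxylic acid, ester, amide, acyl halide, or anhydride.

CH(CHO): aldehyde, 1 C=O (running total 1).
CH(CONH2): amide, 1 C=O (running total 2).
CH(CHO): aldehyde, 1 C=O (running total 3).
CH(COCl): acyl halide, 1 C=O (running total 4).
CH(COCH3): ketone, 1 C=O (running total 5).
CH(COBr): acyl halide, 1 C=O (running total 6).
CH2COOCH2: ester, 1 C=O (running total 7).
CO: ketone, 1 C=O (running total 8).

8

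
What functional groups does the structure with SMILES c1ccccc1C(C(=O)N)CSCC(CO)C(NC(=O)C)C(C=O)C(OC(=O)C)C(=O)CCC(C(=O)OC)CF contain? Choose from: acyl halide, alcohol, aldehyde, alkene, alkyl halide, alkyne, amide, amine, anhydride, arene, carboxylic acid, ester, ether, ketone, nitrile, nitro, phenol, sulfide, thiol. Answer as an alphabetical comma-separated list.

alcohol, aldehyde, alkyl halide, amide, arene, ester, ketone, sulfide

Reading the structure from left to right:
  C6H5: C6H5– phenyl ring → arene.
  CH(CONH2): pendant –CONH2: carbonyl C bonded to C and N → amide.
  CH2SCH2: C–S–C linkage → sulfide (thioether).
  CH(CH2OH): pendant –CH2OH on an sp³ backbone C → alcohol.
  CH(NHCOCH3): pendant –NHC(=O)CH3: N bonded to a carbonyl → amide (not amine).
  CH(CHO): pendant –CHO: carbonyl C bonded to C and H → aldehyde.
  CH(OCOCH3): pendant –OC(=O)CH3: an acyloxy group → ester.
  CO: –C(=O)– with carbon on both sides → ketone.
  CH(COOCH3): pendant –COOCH3: carbonyl C bonded to C and –OCH3 → ester.
  CH2F: halogen on an sp³ carbon → alkyl halide.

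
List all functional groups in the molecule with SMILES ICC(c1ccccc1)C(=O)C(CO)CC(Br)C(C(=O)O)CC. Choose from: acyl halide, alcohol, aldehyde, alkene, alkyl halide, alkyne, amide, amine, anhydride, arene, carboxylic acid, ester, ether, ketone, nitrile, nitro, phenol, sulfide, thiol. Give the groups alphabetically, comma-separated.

alcohol, alkyl halide, arene, carboxylic acid, ketone

Working along the chain:
  ICH2: halogen on an sp³ carbon → alkyl halide.
  CH(C6H5): pendant –C6H5: benzene ring → arene.
  CO: –C(=O)– with carbon on both sides → ketone.
  CH(CH2OH): pendant –CH2OH on an sp³ backbone C → alcohol.
  CH(Br): halogen on an sp³ carbon → alkyl halide.
  CH(COOH): pendant –COOH: carbonyl C bonded to C and –OH → carboxylic acid.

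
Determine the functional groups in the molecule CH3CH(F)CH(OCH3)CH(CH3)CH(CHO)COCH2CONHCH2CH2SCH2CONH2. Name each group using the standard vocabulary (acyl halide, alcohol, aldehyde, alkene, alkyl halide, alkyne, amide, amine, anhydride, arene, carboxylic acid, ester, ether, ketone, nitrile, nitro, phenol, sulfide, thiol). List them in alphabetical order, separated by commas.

Reading the structure from left to right:
  CH(F): halogen on an sp³ carbon → alkyl halide.
  CH(OCH3): pendant –OCH3: C–O–C with sp³ C, no adjacent C=O → ether.
  CH(CHO): pendant –CHO: carbonyl C bonded to C and H → aldehyde.
  CO: –C(=O)– with carbon on both sides → ketone.
  CH2CONHCH2: –C(=O)–N– linkage → amide (the N is not an amine).
  CH2SCH2: C–S–C linkage → sulfide (thioether).
  CONH2: –C(=O)NH2: carbonyl C bonded to C and to N → amide (the N is not a separate amine).

aldehyde, alkyl halide, amide, ether, ketone, sulfide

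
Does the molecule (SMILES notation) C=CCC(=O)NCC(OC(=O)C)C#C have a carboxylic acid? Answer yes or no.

Taking each segment in turn:
  CH2=CH: C=C double bond → alkene.
  CH2CONHCH2: –C(=O)–N– linkage → amide (the N is not an amine).
  CH(OCOCH3): pendant –OC(=O)CH3: an acyloxy group → ester.
  C≡CH: C≡C triple bond → alkyne.
In CH(OCOCH3), the acyl oxygen is bonded to carbon (–O–C), not to H, so this is an ester. In CH2CONHCH2, the carbonyl is bonded to nitrogen, not to –OH; that is an amide.
The groups actually present are: alkene, alkyne, amide, ester.

no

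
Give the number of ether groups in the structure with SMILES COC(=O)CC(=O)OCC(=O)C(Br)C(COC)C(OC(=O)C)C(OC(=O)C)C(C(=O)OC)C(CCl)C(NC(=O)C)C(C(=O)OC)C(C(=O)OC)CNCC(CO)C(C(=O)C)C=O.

Working along the chain:
  CH3OOC: CH3O–C(=O)–: carbonyl C bonded to C and to –OCH3 → ester (not ketone + ether).
  CH2COOCH2: –C(=O)–O–C with C on the carbonyl side → ester.
  CO: –C(=O)– with carbon on both sides → ketone.
  CH(Br): halogen on an sp³ carbon → alkyl halide.
  CH(CH2OCH3): pendant –CH2OCH3: C–O–C linkage → ether.
  CH(OCOCH3): pendant –OC(=O)CH3: an acyloxy group → ester.
  CH(OCOCH3): pendant –OC(=O)CH3: an acyloxy group → ester.
  CH(COOCH3): pendant –COOCH3: carbonyl C bonded to C and –OCH3 → ester.
  CH(CH2Cl): pendant –CH2X: halogen on sp³ carbon → alkyl halide.
  CH(NHCOCH3): pendant –NHC(=O)CH3: N bonded to a carbonyl → amide (not amine).
  CH(COOCH3): pendant –COOCH3: carbonyl C bonded to C and –OCH3 → ester.
  CH(COOCH3): pendant –COOCH3: carbonyl C bonded to C and –OCH3 → ester.
  CH2NHCH2: C–N–C with sp³ carbons and no adjacent C=O → amine (secondary).
  CH(CH2OH): pendant –CH2OH on an sp³ backbone C → alcohol.
  CH(COCH3): pendant –COCH3: carbonyl C bonded to two carbons → ketone.
  CHO: terminal –CHO: carbonyl C bonded to H and C → aldehyde.
Ether appears at: CH(CH2OCH3) → 1.

1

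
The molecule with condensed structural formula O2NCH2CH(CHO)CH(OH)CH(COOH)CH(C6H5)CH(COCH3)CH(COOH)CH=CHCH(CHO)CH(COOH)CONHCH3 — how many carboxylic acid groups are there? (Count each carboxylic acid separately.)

–NO2 on carbon → nitro group.
pendant –CHO: carbonyl C bonded to C and H → aldehyde.
–OH on an sp³ carbon → alcohol (secondary).
pendant –COOH: carbonyl C bonded to C and –OH → carboxylic acid.
pendant –C6H5: benzene ring → arene.
pendant –COCH3: carbonyl C bonded to two carbons → ketone.
pendant –COOH: carbonyl C bonded to C and –OH → carboxylic acid.
C=C double bond → alkene.
pendant –CHO: carbonyl C bonded to C and H → aldehyde.
pendant –COOH: carbonyl C bonded to C and –OH → carboxylic acid.
–C(=O)NHCH3: carbonyl C bonded to C and to N → amide (the N is not an amine).
Carboxylic acid appears at: CH(COOH), CH(COOH), CH(COOH) → 3.

3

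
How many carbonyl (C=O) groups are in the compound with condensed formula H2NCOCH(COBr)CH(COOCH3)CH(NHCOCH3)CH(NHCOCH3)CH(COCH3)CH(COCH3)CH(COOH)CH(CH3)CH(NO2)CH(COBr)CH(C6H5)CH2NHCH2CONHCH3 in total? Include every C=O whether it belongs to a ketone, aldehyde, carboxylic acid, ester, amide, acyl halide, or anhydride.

H2NCO: amide, 1 C=O (running total 1).
CH(COBr): acyl halide, 1 C=O (running total 2).
CH(COOCH3): ester, 1 C=O (running total 3).
CH(NHCOCH3): amide, 1 C=O (running total 4).
CH(NHCOCH3): amide, 1 C=O (running total 5).
CH(COCH3): ketone, 1 C=O (running total 6).
CH(COCH3): ketone, 1 C=O (running total 7).
CH(COOH): carboxylic acid, 1 C=O (running total 8).
CH(COBr): acyl halide, 1 C=O (running total 9).
CONHCH3: amide, 1 C=O (running total 10).

10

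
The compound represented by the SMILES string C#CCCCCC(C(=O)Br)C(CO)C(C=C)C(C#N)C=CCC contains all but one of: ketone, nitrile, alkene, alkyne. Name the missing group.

alkyne: present (HC≡C — C≡C triple bond → alkyne).
nitrile: present (CH(CN) — pendant –C≡N: nitrile).
alkene: present (CH(CH=CH2) — pendant –CH=CH2: C=C double bond → alkene).
ketone: absent. In CH(COBr), the C=O is bonded to a halogen, which defines an acyl halide, not a ketone.

ketone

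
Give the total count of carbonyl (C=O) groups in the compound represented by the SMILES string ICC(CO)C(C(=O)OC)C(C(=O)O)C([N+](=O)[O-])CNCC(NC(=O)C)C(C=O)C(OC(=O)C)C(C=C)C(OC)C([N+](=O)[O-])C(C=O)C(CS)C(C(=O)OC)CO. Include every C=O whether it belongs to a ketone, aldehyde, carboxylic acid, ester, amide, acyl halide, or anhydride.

7

CH(COOCH3): ester, 1 C=O (running total 1).
CH(COOH): carboxylic acid, 1 C=O (running total 2).
CH(NHCOCH3): amide, 1 C=O (running total 3).
CH(CHO): aldehyde, 1 C=O (running total 4).
CH(OCOCH3): ester, 1 C=O (running total 5).
CH(CHO): aldehyde, 1 C=O (running total 6).
CH(COOCH3): ester, 1 C=O (running total 7).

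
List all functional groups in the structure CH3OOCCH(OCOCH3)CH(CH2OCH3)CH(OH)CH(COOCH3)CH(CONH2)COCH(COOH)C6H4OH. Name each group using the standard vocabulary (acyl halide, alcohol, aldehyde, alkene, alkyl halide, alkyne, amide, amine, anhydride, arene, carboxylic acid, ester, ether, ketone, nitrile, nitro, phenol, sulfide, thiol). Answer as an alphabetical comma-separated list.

alcohol, amide, arene, carboxylic acid, ester, ether, ketone, phenol

Working along the chain:
  CH3OOC: CH3O–C(=O)–: carbonyl C bonded to C and to –OCH3 → ester (not ketone + ether).
  CH(OCOCH3): pendant –OC(=O)CH3: an acyloxy group → ester.
  CH(CH2OCH3): pendant –CH2OCH3: C–O–C linkage → ether.
  CH(OH): –OH on an sp³ carbon → alcohol (secondary).
  CH(COOCH3): pendant –COOCH3: carbonyl C bonded to C and –OCH3 → ester.
  CH(CONH2): pendant –CONH2: carbonyl C bonded to C and N → amide.
  CO: –C(=O)– with carbon on both sides → ketone.
  CH(COOH): pendant –COOH: carbonyl C bonded to C and –OH → carboxylic acid.
  C6H4OH: –OH attached directly to an aromatic ring → phenol (not alcohol); the ring itself is an arene.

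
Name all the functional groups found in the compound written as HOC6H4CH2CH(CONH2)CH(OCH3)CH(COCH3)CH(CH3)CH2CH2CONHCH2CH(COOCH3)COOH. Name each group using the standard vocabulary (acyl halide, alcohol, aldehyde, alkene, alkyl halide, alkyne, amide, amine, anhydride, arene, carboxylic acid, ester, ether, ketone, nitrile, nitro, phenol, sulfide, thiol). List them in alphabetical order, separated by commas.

–OH attached directly to an aromatic ring → phenol (not alcohol); the ring itself is an arene.
pendant –CONH2: carbonyl C bonded to C and N → amide.
pendant –OCH3: C–O–C with sp³ C, no adjacent C=O → ether.
pendant –COCH3: carbonyl C bonded to two carbons → ketone.
–C(=O)–N– linkage → amide (the N is not an amine).
pendant –COOCH3: carbonyl C bonded to C and –OCH3 → ester.
–COOH: carbonyl C bonded to –OH and C → carboxylic acid (the –OH is not a separate alcohol).

amide, arene, carboxylic acid, ester, ether, ketone, phenol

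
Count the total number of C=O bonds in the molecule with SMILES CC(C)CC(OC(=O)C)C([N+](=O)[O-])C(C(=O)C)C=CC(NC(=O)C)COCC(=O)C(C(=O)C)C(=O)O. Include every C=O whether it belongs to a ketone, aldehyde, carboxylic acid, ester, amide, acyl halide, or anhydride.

6

CH(OCOCH3): ester, 1 C=O (running total 1).
CH(COCH3): ketone, 1 C=O (running total 2).
CH(NHCOCH3): amide, 1 C=O (running total 3).
CO: ketone, 1 C=O (running total 4).
CH(COCH3): ketone, 1 C=O (running total 5).
COOH: carboxylic acid, 1 C=O (running total 6).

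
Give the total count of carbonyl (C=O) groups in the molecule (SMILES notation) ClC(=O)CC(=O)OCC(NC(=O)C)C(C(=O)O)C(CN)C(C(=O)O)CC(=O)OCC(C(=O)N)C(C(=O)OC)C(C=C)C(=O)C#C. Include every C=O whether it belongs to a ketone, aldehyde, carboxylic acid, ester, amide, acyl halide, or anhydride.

ClCO: acyl halide, 1 C=O (running total 1).
CH2COOCH2: ester, 1 C=O (running total 2).
CH(NHCOCH3): amide, 1 C=O (running total 3).
CH(COOH): carboxylic acid, 1 C=O (running total 4).
CH(COOH): carboxylic acid, 1 C=O (running total 5).
CH2COOCH2: ester, 1 C=O (running total 6).
CH(CONH2): amide, 1 C=O (running total 7).
CH(COOCH3): ester, 1 C=O (running total 8).
CO: ketone, 1 C=O (running total 9).

9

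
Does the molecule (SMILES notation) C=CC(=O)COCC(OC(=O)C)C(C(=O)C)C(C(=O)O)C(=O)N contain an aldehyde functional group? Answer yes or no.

no

C=C double bond → alkene.
–C(=O)– with carbon on both sides → ketone.
C–O–C with sp³ carbons on both sides and no adjacent C=O → ether.
pendant –OC(=O)CH3: an acyloxy group → ester.
pendant –COCH3: carbonyl C bonded to two carbons → ketone.
pendant –COOH: carbonyl C bonded to C and –OH → carboxylic acid.
–C(=O)NH2: carbonyl C bonded to C and to N → amide (the N is not a separate amine).
In each of CO and CH(COCH3), the carbonyl carbon is bonded to two carbons, so it is a ketone, not an aldehyde. In CH(COOH), the carbonyl carbon bears –OH, not –H, so it is a carboxylic acid.
The groups actually present are: alkene, amide, carboxylic acid, ester, ether, ketone.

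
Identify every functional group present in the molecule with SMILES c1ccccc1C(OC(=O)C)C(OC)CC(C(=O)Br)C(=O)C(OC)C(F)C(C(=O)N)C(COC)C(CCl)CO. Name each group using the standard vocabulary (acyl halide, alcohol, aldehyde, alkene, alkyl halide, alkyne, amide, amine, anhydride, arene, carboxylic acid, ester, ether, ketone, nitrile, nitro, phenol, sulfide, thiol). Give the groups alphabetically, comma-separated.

C6H5– phenyl ring → arene.
pendant –OC(=O)CH3: an acyloxy group → ester.
pendant –OCH3: C–O–C with sp³ C, no adjacent C=O → ether.
pendant –C(=O)X: carbonyl C bonded to C and halogen → acyl halide.
–C(=O)– with carbon on both sides → ketone.
pendant –OCH3: C–O–C with sp³ C, no adjacent C=O → ether.
halogen on an sp³ carbon → alkyl halide.
pendant –CONH2: carbonyl C bonded to C and N → amide.
pendant –CH2OCH3: C–O–C linkage → ether.
pendant –CH2X: halogen on sp³ carbon → alkyl halide.
–OH on an sp³ carbon → alcohol.

acyl halide, alcohol, alkyl halide, amide, arene, ester, ether, ketone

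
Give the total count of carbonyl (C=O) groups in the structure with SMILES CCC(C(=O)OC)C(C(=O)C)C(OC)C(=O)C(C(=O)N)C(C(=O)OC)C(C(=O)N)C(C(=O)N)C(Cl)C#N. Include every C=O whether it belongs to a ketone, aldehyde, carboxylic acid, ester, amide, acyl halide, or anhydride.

CH(COOCH3): ester, 1 C=O (running total 1).
CH(COCH3): ketone, 1 C=O (running total 2).
CO: ketone, 1 C=O (running total 3).
CH(CONH2): amide, 1 C=O (running total 4).
CH(COOCH3): ester, 1 C=O (running total 5).
CH(CONH2): amide, 1 C=O (running total 6).
CH(CONH2): amide, 1 C=O (running total 7).

7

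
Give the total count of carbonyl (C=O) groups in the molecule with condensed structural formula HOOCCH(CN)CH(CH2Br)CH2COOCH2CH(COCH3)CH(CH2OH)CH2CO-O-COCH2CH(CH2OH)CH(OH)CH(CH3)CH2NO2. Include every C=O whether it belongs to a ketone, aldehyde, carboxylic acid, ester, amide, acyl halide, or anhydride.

HOOC: carboxylic acid, 1 C=O (running total 1).
CH2COOCH2: ester, 1 C=O (running total 2).
CH(COCH3): ketone, 1 C=O (running total 3).
CH2CO-O-COCH2: anhydride, 2 C=O (running total 5).

5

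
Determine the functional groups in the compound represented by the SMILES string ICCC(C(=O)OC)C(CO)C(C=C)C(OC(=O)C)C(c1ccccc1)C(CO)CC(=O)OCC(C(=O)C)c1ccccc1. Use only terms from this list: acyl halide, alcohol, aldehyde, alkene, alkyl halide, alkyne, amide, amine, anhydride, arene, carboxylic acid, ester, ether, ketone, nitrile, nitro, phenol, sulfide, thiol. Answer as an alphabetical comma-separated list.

alcohol, alkene, alkyl halide, arene, ester, ketone

Taking each segment in turn:
  ICH2: halogen on an sp³ carbon → alkyl halide.
  CH(COOCH3): pendant –COOCH3: carbonyl C bonded to C and –OCH3 → ester.
  CH(CH2OH): pendant –CH2OH on an sp³ backbone C → alcohol.
  CH(CH=CH2): pendant –CH=CH2: C=C double bond → alkene.
  CH(OCOCH3): pendant –OC(=O)CH3: an acyloxy group → ester.
  CH(C6H5): pendant –C6H5: benzene ring → arene.
  CH(CH2OH): pendant –CH2OH on an sp³ backbone C → alcohol.
  CH2COOCH2: –C(=O)–O–C with C on the carbonyl side → ester.
  CH(COCH3): pendant –COCH3: carbonyl C bonded to two carbons → ketone.
  C6H5: –C6H5 phenyl ring → arene.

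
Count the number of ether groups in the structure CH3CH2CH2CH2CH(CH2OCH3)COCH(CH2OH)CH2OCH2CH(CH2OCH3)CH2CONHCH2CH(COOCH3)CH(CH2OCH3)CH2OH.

pendant –CH2OCH3: C–O–C linkage → ether.
–C(=O)– with carbon on both sides → ketone.
pendant –CH2OH on an sp³ backbone C → alcohol.
C–O–C with sp³ carbons on both sides and no adjacent C=O → ether.
pendant –CH2OCH3: C–O–C linkage → ether.
–C(=O)–N– linkage → amide (the N is not an amine).
pendant –COOCH3: carbonyl C bonded to C and –OCH3 → ester.
pendant –CH2OCH3: C–O–C linkage → ether.
–OH on an sp³ carbon → alcohol.
Ether appears at: CH(CH2OCH3), CH2OCH2, CH(CH2OCH3), CH(CH2OCH3) → 4.

4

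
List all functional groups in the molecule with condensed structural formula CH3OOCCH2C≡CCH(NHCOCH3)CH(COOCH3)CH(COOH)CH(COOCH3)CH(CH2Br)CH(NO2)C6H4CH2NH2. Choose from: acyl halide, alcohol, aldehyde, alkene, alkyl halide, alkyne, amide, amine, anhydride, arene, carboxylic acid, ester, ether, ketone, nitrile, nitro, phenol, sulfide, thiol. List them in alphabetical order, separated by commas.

alkyl halide, alkyne, amide, amine, arene, carboxylic acid, ester, nitro

CH3O–C(=O)–: carbonyl C bonded to C and to –OCH3 → ester (not ketone + ether).
C≡C triple bond → alkyne.
pendant –NHC(=O)CH3: N bonded to a carbonyl → amide (not amine).
pendant –COOCH3: carbonyl C bonded to C and –OCH3 → ester.
pendant –COOH: carbonyl C bonded to C and –OH → carboxylic acid.
pendant –COOCH3: carbonyl C bonded to C and –OCH3 → ester.
pendant –CH2X: halogen on sp³ carbon → alkyl halide.
–NO2 on an sp³ carbon → nitro (the N=O is not a carbonyl).
para-disubstituted benzene ring → arene.
–NH2 on an sp³ carbon with no adjacent C=O → amine.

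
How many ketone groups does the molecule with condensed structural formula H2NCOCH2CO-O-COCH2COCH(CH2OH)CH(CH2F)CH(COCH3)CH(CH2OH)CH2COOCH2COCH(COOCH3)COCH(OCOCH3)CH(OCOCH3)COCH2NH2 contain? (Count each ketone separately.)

–C(=O)NH2: carbonyl C bonded to C and to N → amide (the N is not a separate amine).
two acyl groups sharing one oxygen, –C(=O)–O–C(=O)– → anhydride.
–C(=O)– with carbon on both sides → ketone.
pendant –CH2OH on an sp³ backbone C → alcohol.
pendant –CH2X: halogen on sp³ carbon → alkyl halide.
pendant –COCH3: carbonyl C bonded to two carbons → ketone.
pendant –CH2OH on an sp³ backbone C → alcohol.
–C(=O)–O–C with C on the carbonyl side → ester.
–C(=O)– with carbon on both sides → ketone.
pendant –COOCH3: carbonyl C bonded to C and –OCH3 → ester.
–C(=O)– with carbon on both sides → ketone.
pendant –OC(=O)CH3: an acyloxy group → ester.
pendant –OC(=O)CH3: an acyloxy group → ester.
–C(=O)– with carbon on both sides → ketone.
–NH2 on an sp³ carbon with no adjacent C=O → amine.
Ketone appears at: CO, CH(COCH3), CO, CO, CO → 5.

5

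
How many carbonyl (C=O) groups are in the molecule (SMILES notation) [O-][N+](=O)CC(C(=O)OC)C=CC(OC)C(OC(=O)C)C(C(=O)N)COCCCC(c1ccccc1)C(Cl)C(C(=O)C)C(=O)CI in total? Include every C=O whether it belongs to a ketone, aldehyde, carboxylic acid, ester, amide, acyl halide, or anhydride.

CH(COOCH3): ester, 1 C=O (running total 1).
CH(OCOCH3): ester, 1 C=O (running total 2).
CH(CONH2): amide, 1 C=O (running total 3).
CH(COCH3): ketone, 1 C=O (running total 4).
CO: ketone, 1 C=O (running total 5).

5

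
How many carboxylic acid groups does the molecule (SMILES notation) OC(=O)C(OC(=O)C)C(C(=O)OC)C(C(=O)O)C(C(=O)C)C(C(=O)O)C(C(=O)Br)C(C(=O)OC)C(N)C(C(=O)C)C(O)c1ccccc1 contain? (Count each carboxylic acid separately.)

Reading the structure from left to right:
  HOOC: –COOH: carbonyl C bonded to –OH and C → carboxylic acid (the –OH is not a separate alcohol).
  CH(OCOCH3): pendant –OC(=O)CH3: an acyloxy group → ester.
  CH(COOCH3): pendant –COOCH3: carbonyl C bonded to C and –OCH3 → ester.
  CH(COOH): pendant –COOH: carbonyl C bonded to C and –OH → carboxylic acid.
  CH(COCH3): pendant –COCH3: carbonyl C bonded to two carbons → ketone.
  CH(COOH): pendant –COOH: carbonyl C bonded to C and –OH → carboxylic acid.
  CH(COBr): pendant –C(=O)X: carbonyl C bonded to C and halogen → acyl halide.
  CH(COOCH3): pendant –COOCH3: carbonyl C bonded to C and –OCH3 → ester.
  CH(NH2): –NH2 on an sp³ carbon with no adjacent C=O → amine.
  CH(COCH3): pendant –COCH3: carbonyl C bonded to two carbons → ketone.
  CH(OH): –OH on an sp³ carbon → alcohol (secondary).
  C6H5: –C6H5 phenyl ring → arene.
Carboxylic acid appears at: HOOC, CH(COOH), CH(COOH) → 3.

3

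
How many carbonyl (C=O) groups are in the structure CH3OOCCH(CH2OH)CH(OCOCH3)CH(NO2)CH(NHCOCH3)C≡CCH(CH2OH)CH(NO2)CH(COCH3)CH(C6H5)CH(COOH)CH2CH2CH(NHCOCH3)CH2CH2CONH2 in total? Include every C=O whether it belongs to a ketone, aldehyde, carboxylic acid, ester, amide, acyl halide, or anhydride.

7

CH3OOC: ester, 1 C=O (running total 1).
CH(OCOCH3): ester, 1 C=O (running total 2).
CH(NHCOCH3): amide, 1 C=O (running total 3).
CH(COCH3): ketone, 1 C=O (running total 4).
CH(COOH): carboxylic acid, 1 C=O (running total 5).
CH(NHCOCH3): amide, 1 C=O (running total 6).
CONH2: amide, 1 C=O (running total 7).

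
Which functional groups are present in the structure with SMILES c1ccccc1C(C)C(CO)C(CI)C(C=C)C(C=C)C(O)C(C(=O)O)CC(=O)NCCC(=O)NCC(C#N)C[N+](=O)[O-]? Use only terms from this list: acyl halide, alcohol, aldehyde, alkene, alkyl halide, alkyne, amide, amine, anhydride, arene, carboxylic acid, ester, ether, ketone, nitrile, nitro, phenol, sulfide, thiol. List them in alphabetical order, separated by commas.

Reading the structure from left to right:
  C6H5: C6H5– phenyl ring → arene.
  CH(CH2OH): pendant –CH2OH on an sp³ backbone C → alcohol.
  CH(CH2I): pendant –CH2X: halogen on sp³ carbon → alkyl halide.
  CH(CH=CH2): pendant –CH=CH2: C=C double bond → alkene.
  CH(CH=CH2): pendant –CH=CH2: C=C double bond → alkene.
  CH(OH): –OH on an sp³ carbon → alcohol (secondary).
  CH(COOH): pendant –COOH: carbonyl C bonded to C and –OH → carboxylic acid.
  CH2CONHCH2: –C(=O)–N– linkage → amide (the N is not an amine).
  CH2CONHCH2: –C(=O)–N– linkage → amide (the N is not an amine).
  CH(CN): pendant –C≡N: nitrile.
  CH2NO2: –NO2 on carbon → nitro group.

alcohol, alkene, alkyl halide, amide, arene, carboxylic acid, nitrile, nitro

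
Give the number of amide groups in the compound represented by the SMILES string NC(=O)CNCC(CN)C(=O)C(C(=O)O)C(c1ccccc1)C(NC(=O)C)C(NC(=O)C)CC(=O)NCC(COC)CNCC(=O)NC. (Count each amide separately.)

Working along the chain:
  H2NCO: –C(=O)NH2: carbonyl C bonded to C and to N → amide (the N is not a separate amine).
  CH2NHCH2: C–N–C with sp³ carbons and no adjacent C=O → amine (secondary).
  CH(CH2NH2): pendant –CH2NH2: N on sp³ C, no adjacent C=O → amine.
  CO: –C(=O)– with carbon on both sides → ketone.
  CH(COOH): pendant –COOH: carbonyl C bonded to C and –OH → carboxylic acid.
  CH(C6H5): pendant –C6H5: benzene ring → arene.
  CH(NHCOCH3): pendant –NHC(=O)CH3: N bonded to a carbonyl → amide (not amine).
  CH(NHCOCH3): pendant –NHC(=O)CH3: N bonded to a carbonyl → amide (not amine).
  CH2CONHCH2: –C(=O)–N– linkage → amide (the N is not an amine).
  CH(CH2OCH3): pendant –CH2OCH3: C–O–C linkage → ether.
  CH2NHCH2: C–N–C with sp³ carbons and no adjacent C=O → amine (secondary).
  CONHCH3: –C(=O)NHCH3: carbonyl C bonded to C and to N → amide (the N is not an amine).
Amide appears at: H2NCO, CH(NHCOCH3), CH(NHCOCH3), CH2CONHCH2, CONHCH3 → 5.

5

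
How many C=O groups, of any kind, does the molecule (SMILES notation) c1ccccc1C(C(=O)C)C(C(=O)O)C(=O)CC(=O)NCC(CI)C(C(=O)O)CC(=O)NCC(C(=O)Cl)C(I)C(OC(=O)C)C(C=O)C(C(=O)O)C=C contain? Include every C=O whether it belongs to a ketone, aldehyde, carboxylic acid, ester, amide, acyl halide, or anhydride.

CH(COCH3): ketone, 1 C=O (running total 1).
CH(COOH): carboxylic acid, 1 C=O (running total 2).
CO: ketone, 1 C=O (running total 3).
CH2CONHCH2: amide, 1 C=O (running total 4).
CH(COOH): carboxylic acid, 1 C=O (running total 5).
CH2CONHCH2: amide, 1 C=O (running total 6).
CH(COCl): acyl halide, 1 C=O (running total 7).
CH(OCOCH3): ester, 1 C=O (running total 8).
CH(CHO): aldehyde, 1 C=O (running total 9).
CH(COOH): carboxylic acid, 1 C=O (running total 10).

10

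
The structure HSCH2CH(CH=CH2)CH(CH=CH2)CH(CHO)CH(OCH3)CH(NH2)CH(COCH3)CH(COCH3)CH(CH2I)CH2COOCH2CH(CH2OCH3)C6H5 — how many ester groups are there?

1

–SH on an sp³ carbon → thiol.
pendant –CH=CH2: C=C double bond → alkene.
pendant –CH=CH2: C=C double bond → alkene.
pendant –CHO: carbonyl C bonded to C and H → aldehyde.
pendant –OCH3: C–O–C with sp³ C, no adjacent C=O → ether.
–NH2 on an sp³ carbon with no adjacent C=O → amine.
pendant –COCH3: carbonyl C bonded to two carbons → ketone.
pendant –COCH3: carbonyl C bonded to two carbons → ketone.
pendant –CH2X: halogen on sp³ carbon → alkyl halide.
–C(=O)–O–C with C on the carbonyl side → ester.
pendant –CH2OCH3: C–O–C linkage → ether.
–C6H5 phenyl ring → arene.
Ester appears at: CH2COOCH2 → 1.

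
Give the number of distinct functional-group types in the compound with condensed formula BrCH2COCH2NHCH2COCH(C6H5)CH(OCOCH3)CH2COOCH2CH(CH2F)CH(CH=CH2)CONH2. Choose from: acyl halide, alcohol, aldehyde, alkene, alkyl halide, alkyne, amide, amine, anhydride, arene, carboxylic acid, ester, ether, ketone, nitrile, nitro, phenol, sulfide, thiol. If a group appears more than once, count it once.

Working along the chain:
  BrCH2: halogen on an sp³ carbon → alkyl halide.
  CO: –C(=O)– with carbon on both sides → ketone.
  CH2NHCH2: C–N–C with sp³ carbons and no adjacent C=O → amine (secondary).
  CO: –C(=O)– with carbon on both sides → ketone.
  CH(C6H5): pendant –C6H5: benzene ring → arene.
  CH(OCOCH3): pendant –OC(=O)CH3: an acyloxy group → ester.
  CH2COOCH2: –C(=O)–O–C with C on the carbonyl side → ester.
  CH(CH2F): pendant –CH2X: halogen on sp³ carbon → alkyl halide.
  CH(CH=CH2): pendant –CH=CH2: C=C double bond → alkene.
  CONH2: –C(=O)NH2: carbonyl C bonded to C and to N → amide (the N is not a separate amine).
Distinct types present: alkene, alkyl halide, amide, amine, arene, ester, ketone.

7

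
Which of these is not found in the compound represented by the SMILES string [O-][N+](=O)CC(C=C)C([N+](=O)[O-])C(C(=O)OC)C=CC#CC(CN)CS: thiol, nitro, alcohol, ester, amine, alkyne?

alcohol

ester: present (CH(COOCH3) — pendant –COOCH3: carbonyl C bonded to C and –OCH3 → ester).
thiol: present (CH2SH — –SH on an sp³ carbon → thiol).
amine: present (CH(CH2NH2) — pendant –CH2NH2: N on sp³ C, no adjacent C=O → amine).
nitro: present (O2NCH2 — –NO2 on carbon → nitro group).
alkyne: present (C≡C — C≡C triple bond → alkyne).
alcohol: no segment matches this pattern.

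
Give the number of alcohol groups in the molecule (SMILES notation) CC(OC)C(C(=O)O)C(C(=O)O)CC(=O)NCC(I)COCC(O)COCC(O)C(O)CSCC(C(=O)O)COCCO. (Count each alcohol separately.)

4

pendant –OCH3: C–O–C with sp³ C, no adjacent C=O → ether.
pendant –COOH: carbonyl C bonded to C and –OH → carboxylic acid.
pendant –COOH: carbonyl C bonded to C and –OH → carboxylic acid.
–C(=O)–N– linkage → amide (the N is not an amine).
halogen on an sp³ carbon → alkyl halide.
C–O–C with sp³ carbons on both sides and no adjacent C=O → ether.
–OH on an sp³ carbon → alcohol (secondary).
C–O–C with sp³ carbons on both sides and no adjacent C=O → ether.
–OH on an sp³ carbon → alcohol (secondary).
–OH on an sp³ carbon → alcohol (secondary).
C–S–C linkage → sulfide (thioether).
pendant –COOH: carbonyl C bonded to C and –OH → carboxylic acid.
C–O–C with sp³ carbons on both sides and no adjacent C=O → ether.
–OH on an sp³ carbon → alcohol.
Alcohol appears at: CH(OH), CH(OH), CH(OH), CH2OH → 4.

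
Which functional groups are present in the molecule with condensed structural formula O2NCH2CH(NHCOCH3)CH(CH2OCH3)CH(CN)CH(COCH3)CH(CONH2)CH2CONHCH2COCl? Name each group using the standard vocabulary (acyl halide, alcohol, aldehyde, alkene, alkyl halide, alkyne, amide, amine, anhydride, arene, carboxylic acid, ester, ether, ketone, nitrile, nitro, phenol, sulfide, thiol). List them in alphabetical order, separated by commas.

Working along the chain:
  O2NCH2: –NO2 on carbon → nitro group.
  CH(NHCOCH3): pendant –NHC(=O)CH3: N bonded to a carbonyl → amide (not amine).
  CH(CH2OCH3): pendant –CH2OCH3: C–O–C linkage → ether.
  CH(CN): pendant –C≡N: nitrile.
  CH(COCH3): pendant –COCH3: carbonyl C bonded to two carbons → ketone.
  CH(CONH2): pendant –CONH2: carbonyl C bonded to C and N → amide.
  CH2CONHCH2: –C(=O)–N– linkage → amide (the N is not an amine).
  COCl: –C(=O)Cl: carbonyl C bonded to C and to a halogen → acyl halide (not alkyl halide).

acyl halide, amide, ether, ketone, nitrile, nitro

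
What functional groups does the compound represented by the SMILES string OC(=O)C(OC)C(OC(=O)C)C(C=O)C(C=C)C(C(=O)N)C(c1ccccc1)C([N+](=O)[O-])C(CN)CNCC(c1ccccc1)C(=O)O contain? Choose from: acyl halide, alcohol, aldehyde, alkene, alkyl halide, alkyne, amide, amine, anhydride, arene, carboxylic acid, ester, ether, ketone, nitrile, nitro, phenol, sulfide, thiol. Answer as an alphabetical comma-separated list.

aldehyde, alkene, amide, amine, arene, carboxylic acid, ester, ether, nitro

Working along the chain:
  HOOC: –COOH: carbonyl C bonded to –OH and C → carboxylic acid (the –OH is not a separate alcohol).
  CH(OCH3): pendant –OCH3: C–O–C with sp³ C, no adjacent C=O → ether.
  CH(OCOCH3): pendant –OC(=O)CH3: an acyloxy group → ester.
  CH(CHO): pendant –CHO: carbonyl C bonded to C and H → aldehyde.
  CH(CH=CH2): pendant –CH=CH2: C=C double bond → alkene.
  CH(CONH2): pendant –CONH2: carbonyl C bonded to C and N → amide.
  CH(C6H5): pendant –C6H5: benzene ring → arene.
  CH(NO2): –NO2 on an sp³ carbon → nitro (the N=O is not a carbonyl).
  CH(CH2NH2): pendant –CH2NH2: N on sp³ C, no adjacent C=O → amine.
  CH2NHCH2: C–N–C with sp³ carbons and no adjacent C=O → amine (secondary).
  CH(C6H5): pendant –C6H5: benzene ring → arene.
  COOH: –COOH: carbonyl C bonded to –OH and C → carboxylic acid (the –OH is not a separate alcohol).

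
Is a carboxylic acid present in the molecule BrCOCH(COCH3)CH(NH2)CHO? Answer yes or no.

Reading the structure from left to right:
  BrCO: –C(=O)Br: carbonyl C bonded to C and to a halogen → acyl halide (not alkyl halide).
  CH(COCH3): pendant –COCH3: carbonyl C bonded to two carbons → ketone.
  CH(NH2): –NH2 on an sp³ carbon with no adjacent C=O → amine.
  CHO: terminal –CHO: carbonyl C bonded to H and C → aldehyde.
The groups actually present are: acyl halide, aldehyde, amine, ketone.

no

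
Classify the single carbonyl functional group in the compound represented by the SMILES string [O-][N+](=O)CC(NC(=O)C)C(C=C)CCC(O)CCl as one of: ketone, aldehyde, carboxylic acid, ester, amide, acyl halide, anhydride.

The carbonyl is in the CH(NHCOCH3) segment: pendant –NHC(=O)CH3: N bonded to a carbonyl → amide (not amine).

amide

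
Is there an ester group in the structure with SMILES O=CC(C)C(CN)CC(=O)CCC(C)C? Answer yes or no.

terminal –CHO: carbonyl C bonded to H and C → aldehyde.
pendant –CH2NH2: N on sp³ C, no adjacent C=O → amine.
–C(=O)– with carbon on both sides → ketone.
The groups actually present are: aldehyde, amine, ketone.

no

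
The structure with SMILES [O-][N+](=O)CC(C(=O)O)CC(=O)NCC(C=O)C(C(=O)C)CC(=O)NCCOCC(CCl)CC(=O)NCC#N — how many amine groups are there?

Working along the chain:
  O2NCH2: –NO2 on carbon → nitro group.
  CH(COOH): pendant –COOH: carbonyl C bonded to C and –OH → carboxylic acid.
  CH2CONHCH2: –C(=O)–N– linkage → amide (the N is not an amine).
  CH(CHO): pendant –CHO: carbonyl C bonded to C and H → aldehyde.
  CH(COCH3): pendant –COCH3: carbonyl C bonded to two carbons → ketone.
  CH2CONHCH2: –C(=O)–N– linkage → amide (the N is not an amine).
  CH2OCH2: C–O–C with sp³ carbons on both sides and no adjacent C=O → ether.
  CH(CH2Cl): pendant –CH2X: halogen on sp³ carbon → alkyl halide.
  CH2CONHCH2: –C(=O)–N– linkage → amide (the N is not an amine).
  CN: –C≡N: carbon triple-bonded to nitrogen → nitrile.
No segment is a amine: O2NCH2 is nitro, not amine; CH2CONHCH2 is amide, not amine; CH2CONHCH2 is amide, not amine. → 0.

0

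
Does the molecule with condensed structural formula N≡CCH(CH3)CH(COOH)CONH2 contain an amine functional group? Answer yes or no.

Taking each segment in turn:
  N≡C: N≡C–: carbon triple-bonded to nitrogen → nitrile.
  CH(COOH): pendant –COOH: carbonyl C bonded to C and –OH → carboxylic acid.
  CONH2: –C(=O)NH2: carbonyl C bonded to C and to N → amide (the N is not a separate amine).
In CONH2, the nitrogen is bonded directly to a carbonyl carbon, making it part of an amide, not a free amine.
The groups actually present are: amide, carboxylic acid, nitrile.

no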